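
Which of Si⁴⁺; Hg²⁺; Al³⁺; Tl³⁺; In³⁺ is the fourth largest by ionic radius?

Al³⁺

Tabulating Z and e⁻: Si⁴⁺: 10 e⁻, Z=14, Al³⁺: 10 e⁻, Z=13, In³⁺: 46 e⁻, Z=49, Tl³⁺: 78 e⁻, Z=81, Hg²⁺: 78 e⁻, Z=80. Si⁴⁺ < Al³⁺ (both 10 e⁻, Z=14>13); Al³⁺ < In³⁺ (same group, 2 shells fewer); In³⁺ < Tl³⁺ (same group, period 5 vs 6); Tl³⁺ < Hg²⁺ (both 78 e⁻, Z=81>80).
So the order is Si⁴⁺ < Al³⁺ < In³⁺ < Tl³⁺ < Hg²⁺; the 4th-largest ion is Al³⁺.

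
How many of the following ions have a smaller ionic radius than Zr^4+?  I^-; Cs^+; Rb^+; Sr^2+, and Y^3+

0

Work out protons and electrons: Zr^4+: 36 e⁻, Z=40, Y^3+: 36 e⁻, Z=39, Sr^2+: 36 e⁻, Z=38, Rb^+: 36 e⁻, Z=37, Cs^+: 54 e⁻, Z=55, I^-: 54 e⁻, Z=53. Zr^4+ < Y^3+ (both 36 e⁻, Z=40>39); Y^3+ < Sr^2+ (both 36 e⁻, Z=39>38); Sr^2+ < Rb^+ (both 36 e⁻, Z=38>37); Rb^+ < Cs^+ (same group, period 5 vs 6); Cs^+ < I^- (isoelectronic, higher Z=55 is smaller).
Relative to Zr^4+, the ions that are smaller are none. That's 0.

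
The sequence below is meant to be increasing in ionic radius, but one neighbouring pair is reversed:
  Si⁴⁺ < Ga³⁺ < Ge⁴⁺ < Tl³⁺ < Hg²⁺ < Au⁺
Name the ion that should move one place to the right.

Ga³⁺

Compare adjacent ions: Ge⁴⁺ and Ga³⁺ share 28 electrons; the higher nuclear charge on Ge (Z=32) contracts it more, so Ge⁴⁺ < Ga³⁺ — yet in this increasing list Ga³⁺ sits before Ge⁴⁺. Nothing else is reversed, so Ga³⁺ should move one place to the right.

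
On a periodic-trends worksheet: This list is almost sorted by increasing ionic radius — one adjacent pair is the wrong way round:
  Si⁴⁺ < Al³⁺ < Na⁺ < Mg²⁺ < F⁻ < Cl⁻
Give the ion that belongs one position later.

Na⁺

Scanning neighbour by neighbour, only Na⁺/Mg²⁺ violates a trend: both have 10 electrons but Z(Mg)=12 > Z(Na)=11, so Mg²⁺ should be the smaller of the two. That makes Na⁺ the one sitting a position early relative to where it belongs.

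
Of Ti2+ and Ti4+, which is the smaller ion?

Same element, different charge: the more highly charged cation has fewer electrons and a greater effective nuclear charge per electron, making Ti4+ the smallest.

Ti4+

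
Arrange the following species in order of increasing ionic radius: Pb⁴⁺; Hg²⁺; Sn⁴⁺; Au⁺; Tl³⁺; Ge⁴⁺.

First list Z and electron count for each: Ge⁴⁺: 28 e⁻, Z=32, Sn⁴⁺: 46 e⁻, Z=50, Pb⁴⁺: 78 e⁻, Z=82, Tl³⁺: 78 e⁻, Z=81, Hg²⁺: 78 e⁻, Z=80, Au⁺: 78 e⁻, Z=79. Ge⁴⁺ < Sn⁴⁺ (same group, 1 shell fewer); Sn⁴⁺ < Pb⁴⁺ (same group, 1 shell fewer); Pb⁴⁺ < Tl³⁺ (isoelectronic, higher Z=82 is smaller); Tl³⁺ < Hg²⁺ (both 78 e⁻, Z=81>80); Hg²⁺ < Au⁺ (both 78 e⁻, Z=80>79).

Ge⁴⁺ < Sn⁴⁺ < Pb⁴⁺ < Tl³⁺ < Hg²⁺ < Au⁺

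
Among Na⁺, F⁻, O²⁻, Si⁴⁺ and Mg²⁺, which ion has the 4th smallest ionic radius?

F⁻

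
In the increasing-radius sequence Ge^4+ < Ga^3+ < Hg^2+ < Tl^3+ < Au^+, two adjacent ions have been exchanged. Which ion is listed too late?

Scanning neighbour by neighbour, only Hg^2+/Tl^3+ violates a trend: Tl^3+ and Hg^2+ share 78 electrons; the higher nuclear charge on Tl (Z=81) contracts it more, so Tl^3+ < Hg^2+. That makes Tl^3+ the one sitting a position late relative to where it belongs.

Tl^3+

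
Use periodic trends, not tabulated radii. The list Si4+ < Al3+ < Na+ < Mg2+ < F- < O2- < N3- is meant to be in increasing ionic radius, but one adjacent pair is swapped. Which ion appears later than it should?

Mg2+

The pair Na+, Mg2+ is the wrong way round — Mg2+ and Na+ share 10 electrons; the higher nuclear charge on Mg (Z=12) contracts it more, so Mg2+ < Na+. All other adjacent pairs agree with periodic trends, so Mg2+ is the misplaced ion.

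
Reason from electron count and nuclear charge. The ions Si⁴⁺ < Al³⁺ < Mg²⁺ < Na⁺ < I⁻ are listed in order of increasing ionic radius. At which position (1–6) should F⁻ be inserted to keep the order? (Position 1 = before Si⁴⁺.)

First list Z and electron count for each: Si⁴⁺: 10 e⁻, Z=14, Al³⁺: 10 e⁻, Z=13, Mg²⁺: 10 e⁻, Z=12, Na⁺: 10 e⁻, Z=11, F⁻: 10 e⁻, Z=9, I⁻: 54 e⁻, Z=53. Si⁴⁺ < Al³⁺ (isoelectronic, higher Z=14 is smaller); Al³⁺ < Mg²⁺ (isoelectronic, higher Z=13 is smaller); Mg²⁺ < Na⁺ (both 10 e⁻, Z=12>11); Na⁺ < F⁻ (isoelectronic, higher Z=11 is smaller); F⁻ < I⁻ (same group, 3 shells fewer).
Putting F⁻ in gives Si⁴⁺ < Al³⁺ < Mg²⁺ < Na⁺ < F⁻ < I⁻; it lands at slot 5.

5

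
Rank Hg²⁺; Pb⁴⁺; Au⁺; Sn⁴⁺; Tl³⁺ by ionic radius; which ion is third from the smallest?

Tl³⁺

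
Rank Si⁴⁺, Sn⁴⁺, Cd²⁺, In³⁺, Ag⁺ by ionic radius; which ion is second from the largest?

Cd²⁺

First list Z and electron count for each: Si⁴⁺: 10 e⁻, Z=14, Sn⁴⁺: 46 e⁻, Z=50, In³⁺: 46 e⁻, Z=49, Cd²⁺: 46 e⁻, Z=48, Ag⁺: 46 e⁻, Z=47. Si⁴⁺ < Sn⁴⁺ (same group, period 3 vs 5); Sn⁴⁺ < In³⁺ (both 46 e⁻, Z=50>49); In³⁺ < Cd²⁺ (isoelectronic, higher Z=49 is smaller); Cd²⁺ < Ag⁺ (isoelectronic, higher Z=48 is smaller).
Ordering: Si⁴⁺ < Sn⁴⁺ < In³⁺ < Cd²⁺ < Ag⁺. The second largest is Cd²⁺.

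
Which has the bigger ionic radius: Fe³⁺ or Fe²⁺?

Fe²⁺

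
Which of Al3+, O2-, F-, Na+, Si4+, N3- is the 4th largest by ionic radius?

Na+

Each ion has 10 electrons. The ranking follows nuclear charge in reverse — greater Z gives a smaller radius. Si4+ (Z=14), Al3+ (Z=13), Na+ (Z=11), F- (Z=9), O2- (Z=8), N3- (Z=7).
So the order is Si4+ < Al3+ < Na+ < F- < O2- < N3-; the 4th-largest ion is Na+.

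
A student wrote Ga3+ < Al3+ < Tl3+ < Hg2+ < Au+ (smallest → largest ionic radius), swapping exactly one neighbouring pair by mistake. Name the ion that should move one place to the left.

Check each adjacent pair. Ga3+ and Al3+ are reversed: same group and charge — period 3 sits above period 4, so Al3+ is smaller. No other neighbouring pair contradicts the periodic trends, so Al3+ is the ion listed too late.

Al3+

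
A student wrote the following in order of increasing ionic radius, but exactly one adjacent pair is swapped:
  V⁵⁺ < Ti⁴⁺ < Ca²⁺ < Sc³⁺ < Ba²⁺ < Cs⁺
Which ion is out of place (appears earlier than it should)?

Check each adjacent pair. Ca²⁺ and Sc³⁺ are reversed: both have 18 electrons but Z(Sc)=21 > Z(Ca)=20, so Sc³⁺ should be the smaller of the two. No other neighbouring pair contradicts the periodic trends, so Ca²⁺ is the ion listed too early.

Ca²⁺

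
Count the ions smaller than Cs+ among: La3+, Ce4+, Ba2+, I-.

Each ion has 54 electrons. The ranking follows nuclear charge in reverse — greater Z gives a smaller radius. Ce4+ (Z=58), La3+ (Z=57), Ba2+ (Z=56), Cs+ (Z=55), I- (Z=53).
Placing each against Cs+: smaller — Ce4+, La3+, Ba2+; larger — I-. So 3 are smaller.

3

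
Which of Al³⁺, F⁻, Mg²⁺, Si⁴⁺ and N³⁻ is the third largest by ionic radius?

Isoelectronic series (10 e⁻ each). Size is set by nuclear charge: more protons means a smaller ion. Si⁴⁺ (Z=14), Al³⁺ (Z=13), Mg²⁺ (Z=12), F⁻ (Z=9), N³⁻ (Z=7).
Full ascending order: Si⁴⁺ < Al³⁺ < Mg²⁺ < F⁻ < N³⁻. Counting from the largest, position 3 is Mg²⁺.

Mg²⁺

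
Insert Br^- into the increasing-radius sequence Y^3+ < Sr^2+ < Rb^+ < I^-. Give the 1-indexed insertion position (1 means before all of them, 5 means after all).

4

Tabulating Z and e⁻: Y^3+ has 36 e⁻ (Z=39), Sr^2+ has 36 e⁻ (Z=38), Rb^+ has 36 e⁻ (Z=37), Br^- has 36 e⁻ (Z=35), I^- has 54 e⁻ (Z=53). Y^3+ < Sr^2+ (isoelectronic, higher Z=39 is smaller); Sr^2+ < Rb^+ (isoelectronic, higher Z=38 is smaller); Rb^+ < Br^- (isoelectronic, higher Z=37 is smaller); Br^- < I^- (same group, 1 shell fewer).
Merged order: Y^3+ < Sr^2+ < Rb^+ < Br^- < I^- — Br^- is number 4.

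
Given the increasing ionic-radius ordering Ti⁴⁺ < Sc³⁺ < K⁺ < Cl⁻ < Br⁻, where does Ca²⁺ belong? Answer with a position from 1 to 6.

3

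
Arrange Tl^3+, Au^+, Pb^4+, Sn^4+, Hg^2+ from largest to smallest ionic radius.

Au^+ > Hg^2+ > Tl^3+ > Pb^4+ > Sn^4+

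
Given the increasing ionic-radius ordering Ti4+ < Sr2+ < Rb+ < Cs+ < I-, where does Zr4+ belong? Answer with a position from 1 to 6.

Tabulating Z and e⁻: Ti4+ has 18 e⁻ (Z=22), Zr4+ has 36 e⁻ (Z=40), Sr2+ has 36 e⁻ (Z=38), Rb+ has 36 e⁻ (Z=37), Cs+ has 54 e⁻ (Z=55), I- has 54 e⁻ (Z=53). Ti4+ < Zr4+ (same group, 1 shell fewer); Zr4+ < Sr2+ (both 36 e⁻, Z=40>38); Sr2+ < Rb+ (isoelectronic, higher Z=38 is smaller); Rb+ < Cs+ (same group, period 5 vs 6); Cs+ < I- (isoelectronic, higher Z=55 is smaller).
Merged order: Ti4+ < Zr4+ < Sr2+ < Rb+ < Cs+ < I- — Zr4+ is number 2.

2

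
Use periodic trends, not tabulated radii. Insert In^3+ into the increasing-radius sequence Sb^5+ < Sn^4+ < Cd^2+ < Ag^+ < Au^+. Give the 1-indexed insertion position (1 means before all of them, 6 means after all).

3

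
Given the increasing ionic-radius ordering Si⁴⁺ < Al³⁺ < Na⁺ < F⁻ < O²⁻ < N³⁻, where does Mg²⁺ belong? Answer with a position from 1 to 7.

These species are isoelectronic with 10 electrons. The only difference is the number of protons: Si⁴⁺ (Z=14), Al³⁺ (Z=13), Mg²⁺ (Z=12), Na⁺ (Z=11), F⁻ (Z=9), O²⁻ (Z=8), N³⁻ (Z=7). The strongest nuclear pull (Si⁴⁺) gives the smallest ion.
Merged order: Si⁴⁺ < Al³⁺ < Mg²⁺ < Na⁺ < F⁻ < O²⁻ < N³⁻ — Mg²⁺ is number 3.

3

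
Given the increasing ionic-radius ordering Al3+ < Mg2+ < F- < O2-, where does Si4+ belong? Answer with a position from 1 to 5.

Each ion has 10 electrons. The ranking follows nuclear charge in reverse — greater Z gives a smaller radius. Si4+ (Z=14), Al3+ (Z=13), Mg2+ (Z=12), F- (Z=9), O2- (Z=8).
With Si4+ included the full order is Si4+ < Al3+ < Mg2+ < F- < O2-, so it takes position 1.

1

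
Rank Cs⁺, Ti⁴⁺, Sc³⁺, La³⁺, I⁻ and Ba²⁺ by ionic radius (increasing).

Ti⁴⁺ (Z=22, 18 e⁻), Sc³⁺ (Z=21, 18 e⁻), La³⁺ (Z=57, 54 e⁻), Ba²⁺ (Z=56, 54 e⁻), Cs⁺ (Z=55, 54 e⁻), I⁻ (Z=53, 54 e⁻). Ti⁴⁺ < Sc³⁺ (both 18 e⁻, Z=22>21); Sc³⁺ < La³⁺ (same group, period 4 vs 6); La³⁺ < Ba²⁺ (isoelectronic, higher Z=57 is smaller); Ba²⁺ < Cs⁺ (both 54 e⁻, Z=56>55); Cs⁺ < I⁻ (both 54 e⁻, Z=55>53).

Ti⁴⁺ < Sc³⁺ < La³⁺ < Ba²⁺ < Cs⁺ < I⁻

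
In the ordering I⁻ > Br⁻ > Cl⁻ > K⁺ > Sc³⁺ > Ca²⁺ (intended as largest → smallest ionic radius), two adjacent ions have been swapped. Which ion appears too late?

Ca²⁺

Check each adjacent pair. Sc³⁺ and Ca²⁺ are reversed: both have 18 electrons but Z(Sc)=21 > Z(Ca)=20, so Sc³⁺ should be the smaller of the two. No other neighbouring pair contradicts the periodic trends, so Ca²⁺ is the ion listed too late.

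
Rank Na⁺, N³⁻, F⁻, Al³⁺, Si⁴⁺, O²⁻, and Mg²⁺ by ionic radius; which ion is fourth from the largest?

These species are isoelectronic with 10 electrons. The only difference is the number of protons: Si⁴⁺ (Z=14), Al³⁺ (Z=13), Mg²⁺ (Z=12), Na⁺ (Z=11), F⁻ (Z=9), O²⁻ (Z=8), N³⁻ (Z=7). The strongest nuclear pull (Si⁴⁺) gives the smallest ion.
So the order is Si⁴⁺ < Al³⁺ < Mg²⁺ < Na⁺ < F⁻ < O²⁻ < N³⁻; the 4th-largest ion is Na⁺.

Na⁺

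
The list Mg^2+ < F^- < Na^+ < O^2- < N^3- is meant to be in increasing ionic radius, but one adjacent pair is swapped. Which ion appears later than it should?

Na^+

Compare adjacent ions: Na^+ and F^- share 10 electrons; the higher nuclear charge on Na (Z=11) contracts it more, so Na^+ < F^- — yet in this increasing list F^- sits before Na^+. Nothing else is reversed, so Na^+ should move one place to the left.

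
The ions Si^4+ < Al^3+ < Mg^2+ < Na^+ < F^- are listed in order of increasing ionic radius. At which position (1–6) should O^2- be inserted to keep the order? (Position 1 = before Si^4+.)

6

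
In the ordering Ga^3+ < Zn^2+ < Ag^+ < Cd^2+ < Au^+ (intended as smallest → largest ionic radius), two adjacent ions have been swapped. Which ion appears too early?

Scanning neighbour by neighbour, only Ag^+/Cd^2+ violates a trend: both have 46 electrons but Z(Cd)=48 > Z(Ag)=47, so Cd^2+ should be the smaller of the two. That makes Ag^+ the one sitting a position early relative to where it belongs.

Ag^+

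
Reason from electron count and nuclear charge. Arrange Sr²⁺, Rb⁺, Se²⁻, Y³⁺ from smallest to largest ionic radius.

Y³⁺ < Sr²⁺ < Rb⁺ < Se²⁻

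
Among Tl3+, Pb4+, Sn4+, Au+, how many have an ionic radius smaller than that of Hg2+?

3

First list Z and electron count for each: Sn4+ (Z=50, 46 e⁻), Pb4+ (Z=82, 78 e⁻), Tl3+ (Z=81, 78 e⁻), Hg2+ (Z=80, 78 e⁻), Au+ (Z=79, 78 e⁻). Sn4+ < Pb4+ (same group, 1 shell fewer); Pb4+ < Tl3+ (both 78 e⁻, Z=82>81); Tl3+ < Hg2+ (both 78 e⁻, Z=81>80); Hg2+ < Au+ (isoelectronic, higher Z=80 is smaller).
Overall: Sn4+ < Pb4+ < Tl3+ < Hg2+ < Au+. Hg2+ has 3 below it and 1 above. That's 3.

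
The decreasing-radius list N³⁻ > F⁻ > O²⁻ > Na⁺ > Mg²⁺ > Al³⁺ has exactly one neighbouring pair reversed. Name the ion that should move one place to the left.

O²⁻

Check each adjacent pair. F⁻ and O²⁻ are reversed: they are isoelectronic (10 e⁻) and F has more protons than O (9 vs 8), making F⁻ smaller. No other neighbouring pair contradicts the periodic trends, so O²⁻ is the ion listed too late.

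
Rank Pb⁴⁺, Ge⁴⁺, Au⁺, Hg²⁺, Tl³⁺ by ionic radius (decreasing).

Au⁺ > Hg²⁺ > Tl³⁺ > Pb⁴⁺ > Ge⁴⁺

Work out protons and electrons: Ge⁴⁺ (Z=32, 28 e⁻), Pb⁴⁺ (Z=82, 78 e⁻), Tl³⁺ (Z=81, 78 e⁻), Hg²⁺ (Z=80, 78 e⁻), Au⁺ (Z=79, 78 e⁻). Ge⁴⁺ < Pb⁴⁺ (same group, 2 shells fewer); Pb⁴⁺ < Tl³⁺ (isoelectronic, higher Z=82 is smaller); Tl³⁺ < Hg²⁺ (isoelectronic, higher Z=81 is smaller); Hg²⁺ < Au⁺ (both 78 e⁻, Z=80>79).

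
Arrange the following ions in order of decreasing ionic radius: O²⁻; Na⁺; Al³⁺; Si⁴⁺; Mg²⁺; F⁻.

O²⁻ > F⁻ > Na⁺ > Mg²⁺ > Al³⁺ > Si⁴⁺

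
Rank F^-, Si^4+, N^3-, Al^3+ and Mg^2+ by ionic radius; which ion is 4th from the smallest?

All of these have 10 electrons (isoelectronic). With the same electron cloud, the ion with the most protons pulls it in tightest. Nuclear charges: Si^4+ (Z=14), Al^3+ (Z=13), Mg^2+ (Z=12), F^- (Z=9), N^3- (Z=7). Highest Z is smallest.
So the order is Si^4+ < Al^3+ < Mg^2+ < F^- < N^3-; the 4th-smallest ion is F^-.

F^-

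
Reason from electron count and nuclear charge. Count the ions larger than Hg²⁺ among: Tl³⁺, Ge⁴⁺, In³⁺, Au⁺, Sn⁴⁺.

Work out protons and electrons: Ge⁴⁺ has 28 e⁻ (Z=32), Sn⁴⁺ has 46 e⁻ (Z=50), In³⁺ has 46 e⁻ (Z=49), Tl³⁺ has 78 e⁻ (Z=81), Hg²⁺ has 78 e⁻ (Z=80), Au⁺ has 78 e⁻ (Z=79). Ge⁴⁺ < Sn⁴⁺ (same group, 1 shell fewer); Sn⁴⁺ < In³⁺ (both 46 e⁻, Z=50>49); In³⁺ < Tl³⁺ (same group, 1 shell fewer); Tl³⁺ < Hg²⁺ (isoelectronic, higher Z=81 is smaller); Hg²⁺ < Au⁺ (isoelectronic, higher Z=80 is smaller).
Placing each against Hg²⁺: smaller — Ge⁴⁺, Sn⁴⁺, In³⁺, Tl³⁺; larger — Au⁺. That's 1.

1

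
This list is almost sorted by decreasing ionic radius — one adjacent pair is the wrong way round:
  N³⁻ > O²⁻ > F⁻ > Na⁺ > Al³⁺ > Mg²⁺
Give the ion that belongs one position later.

Al³⁺

Compare adjacent ions: Al³⁺ and Mg²⁺ share 10 electrons; the higher nuclear charge on Al (Z=13) contracts it more, so Al³⁺ < Mg²⁺ — yet in this decreasing list Al³⁺ sits before Mg²⁺. Nothing else is reversed, so Al³⁺ should move one place to the right.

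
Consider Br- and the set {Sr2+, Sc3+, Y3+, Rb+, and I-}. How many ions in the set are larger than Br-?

1

Electron counts and nuclear charges: Sc3+: 18 e⁻, Z=21, Y3+: 36 e⁻, Z=39, Sr2+: 36 e⁻, Z=38, Rb+: 36 e⁻, Z=37, Br-: 36 e⁻, Z=35, I-: 54 e⁻, Z=53. Sc3+ < Y3+ (same group, period 4 vs 5); Y3+ < Sr2+ (isoelectronic, higher Z=39 is smaller); Sr2+ < Rb+ (both 36 e⁻, Z=38>37); Rb+ < Br- (isoelectronic, higher Z=37 is smaller); Br- < I- (same group, period 4 vs 5).
Placing each against Br-: smaller — Sc3+, Y3+, Sr2+, Rb+; larger — I-. Count: 1.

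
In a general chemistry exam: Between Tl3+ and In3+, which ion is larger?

Tl3+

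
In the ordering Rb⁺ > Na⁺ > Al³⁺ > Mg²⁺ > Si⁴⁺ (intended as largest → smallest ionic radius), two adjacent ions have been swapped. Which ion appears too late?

Check each adjacent pair. Al³⁺ and Mg²⁺ are reversed: Al³⁺ and Mg²⁺ share 10 electrons; the higher nuclear charge on Al (Z=13) contracts it more, so Al³⁺ < Mg²⁺. No other neighbouring pair contradicts the periodic trends, so Mg²⁺ is the ion listed too late.

Mg²⁺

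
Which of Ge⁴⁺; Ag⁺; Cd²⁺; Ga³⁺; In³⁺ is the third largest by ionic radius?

Ge⁴⁺ has 28 e⁻ (Z=32), Ga³⁺ has 28 e⁻ (Z=31), In³⁺ has 46 e⁻ (Z=49), Cd²⁺ has 46 e⁻ (Z=48), Ag⁺ has 46 e⁻ (Z=47). Ge⁴⁺ < Ga³⁺ (isoelectronic, higher Z=32 is smaller); Ga³⁺ < In³⁺ (same group, 1 shell fewer); In³⁺ < Cd²⁺ (both 46 e⁻, Z=49>48); Cd²⁺ < Ag⁺ (both 46 e⁻, Z=48>47).
That gives Ge⁴⁺ < Ga³⁺ < In³⁺ < Cd²⁺ < Ag⁺. From the largest end, number 3 is In³⁺.

In³⁺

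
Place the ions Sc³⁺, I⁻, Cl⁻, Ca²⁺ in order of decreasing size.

First list Z and electron count for each: Sc³⁺ has 18 e⁻ (Z=21), Ca²⁺ has 18 e⁻ (Z=20), Cl⁻ has 18 e⁻ (Z=17), I⁻ has 54 e⁻ (Z=53). Sc³⁺ < Ca²⁺ (isoelectronic, higher Z=21 is smaller); Ca²⁺ < Cl⁻ (isoelectronic, higher Z=20 is smaller); Cl⁻ < I⁻ (same group, period 3 vs 5).

I⁻ > Cl⁻ > Ca²⁺ > Sc³⁺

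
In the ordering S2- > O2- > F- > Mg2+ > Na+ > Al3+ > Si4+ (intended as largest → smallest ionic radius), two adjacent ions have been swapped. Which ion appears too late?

Na+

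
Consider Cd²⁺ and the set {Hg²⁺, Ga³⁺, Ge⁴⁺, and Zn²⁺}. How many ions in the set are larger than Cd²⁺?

Work out protons and electrons: Ge⁴⁺ has 28 e⁻ (Z=32), Ga³⁺ has 28 e⁻ (Z=31), Zn²⁺ has 28 e⁻ (Z=30), Cd²⁺ has 46 e⁻ (Z=48), Hg²⁺ has 78 e⁻ (Z=80). Ge⁴⁺ < Ga³⁺ (both 28 e⁻, Z=32>31); Ga³⁺ < Zn²⁺ (isoelectronic, higher Z=31 is smaller); Zn²⁺ < Cd²⁺ (same group, 1 shell fewer); Cd²⁺ < Hg²⁺ (same group, 1 shell fewer).
Relative to Cd²⁺, the ions that are larger are Hg²⁺. Count: 1.

1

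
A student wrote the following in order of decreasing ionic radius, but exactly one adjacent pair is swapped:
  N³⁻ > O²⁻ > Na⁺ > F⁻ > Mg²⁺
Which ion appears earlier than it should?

Na⁺

Check each adjacent pair. Na⁺ and F⁻ are reversed: both have 10 electrons but Z(Na)=11 > Z(F)=9, so Na⁺ should be the smaller of the two. No other neighbouring pair contradicts the periodic trends, so Na⁺ is the ion listed too early.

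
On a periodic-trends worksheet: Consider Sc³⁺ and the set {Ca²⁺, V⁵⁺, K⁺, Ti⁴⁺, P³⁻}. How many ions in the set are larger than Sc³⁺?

Each ion has 18 electrons. The ranking follows nuclear charge in reverse — greater Z gives a smaller radius. V⁵⁺ (Z=23), Ti⁴⁺ (Z=22), Sc³⁺ (Z=21), Ca²⁺ (Z=20), K⁺ (Z=19), P³⁻ (Z=15).
Ordering all of them (including Sc³⁺) by radius gives V⁵⁺ < Ti⁴⁺ < Sc³⁺ < Ca²⁺ < K⁺ < P³⁻. Count: 3.

3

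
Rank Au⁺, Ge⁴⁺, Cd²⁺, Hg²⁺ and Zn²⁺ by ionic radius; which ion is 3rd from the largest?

Cd²⁺

Tabulating Z and e⁻: Ge⁴⁺ (Z=32, 28 e⁻), Zn²⁺ (Z=30, 28 e⁻), Cd²⁺ (Z=48, 46 e⁻), Hg²⁺ (Z=80, 78 e⁻), Au⁺ (Z=79, 78 e⁻). Ge⁴⁺ < Zn²⁺ (both 28 e⁻, Z=32>30); Zn²⁺ < Cd²⁺ (same group, period 4 vs 5); Cd²⁺ < Hg²⁺ (same group, period 5 vs 6); Hg²⁺ < Au⁺ (both 78 e⁻, Z=80>79).
Full ascending order: Ge⁴⁺ < Zn²⁺ < Cd²⁺ < Hg²⁺ < Au⁺. Counting from the largest, position 3 is Cd²⁺.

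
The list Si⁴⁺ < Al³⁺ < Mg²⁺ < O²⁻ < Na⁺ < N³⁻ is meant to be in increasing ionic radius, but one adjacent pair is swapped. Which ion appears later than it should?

Compare adjacent ions: both have 10 electrons but Z(Na)=11 > Z(O)=8, so Na⁺ should be the smaller of the two — yet in this increasing list O²⁻ sits before Na⁺. Nothing else is reversed, so Na⁺ should move one place to the left.

Na⁺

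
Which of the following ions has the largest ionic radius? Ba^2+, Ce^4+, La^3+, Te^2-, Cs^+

All of these have 54 electrons (isoelectronic). With the same electron cloud, the ion with the most protons pulls it in tightest. Nuclear charges: Ce^4+ (Z=58), La^3+ (Z=57), Ba^2+ (Z=56), Cs^+ (Z=55), Te^2- (Z=52). Highest Z is smallest.

Te^2-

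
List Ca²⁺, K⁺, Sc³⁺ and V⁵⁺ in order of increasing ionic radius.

V⁵⁺ < Sc³⁺ < Ca²⁺ < K⁺

Isoelectronic series (18 e⁻ each). Size is set by nuclear charge: more protons means a smaller ion. V⁵⁺ (Z=23), Sc³⁺ (Z=21), Ca²⁺ (Z=20), K⁺ (Z=19).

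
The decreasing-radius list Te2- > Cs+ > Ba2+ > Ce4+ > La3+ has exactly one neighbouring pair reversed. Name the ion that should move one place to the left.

Check each adjacent pair. Ce4+ and La3+ are reversed: both have 54 electrons but Z(Ce)=58 > Z(La)=57, so Ce4+ should be the smaller of the two. No other neighbouring pair contradicts the periodic trends, so La3+ is the ion listed too late.

La3+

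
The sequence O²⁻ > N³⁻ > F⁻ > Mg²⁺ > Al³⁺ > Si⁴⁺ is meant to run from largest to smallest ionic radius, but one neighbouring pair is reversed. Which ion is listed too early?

O²⁻

Scanning neighbour by neighbour, only O²⁻/N³⁻ violates a trend: both have 10 electrons but Z(O)=8 > Z(N)=7, so O²⁻ should be the smaller of the two. That makes O²⁻ the one sitting a position early relative to where it belongs.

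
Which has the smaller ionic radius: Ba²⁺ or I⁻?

All of these have 54 electrons (isoelectronic). With the same electron cloud, the ion with the most protons pulls it in tightest. Nuclear charges: Ba²⁺ (Z=56), I⁻ (Z=53). Highest Z is smallest.

Ba²⁺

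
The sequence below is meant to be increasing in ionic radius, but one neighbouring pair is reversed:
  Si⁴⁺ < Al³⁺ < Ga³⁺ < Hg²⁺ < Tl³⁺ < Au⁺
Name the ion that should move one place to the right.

Hg²⁺

Compare adjacent ions: they are isoelectronic (78 e⁻) and Tl has more protons than Hg (81 vs 80), making Tl³⁺ smaller — yet in this increasing list Hg²⁺ sits before Tl³⁺. Nothing else is reversed, so Hg²⁺ should move one place to the right.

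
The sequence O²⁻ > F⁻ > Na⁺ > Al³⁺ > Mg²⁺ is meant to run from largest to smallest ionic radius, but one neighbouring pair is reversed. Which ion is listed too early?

Al³⁺

Compare adjacent ions: both have 10 electrons but Z(Al)=13 > Z(Mg)=12, so Al³⁺ should be the smaller of the two — yet in this decreasing list Al³⁺ sits before Mg²⁺. Nothing else is reversed, so Al³⁺ should move one place to the right.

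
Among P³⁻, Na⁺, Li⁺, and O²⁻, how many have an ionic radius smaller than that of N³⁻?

First list Z and electron count for each: Li⁺ (Z=3, 2 e⁻), Na⁺ (Z=11, 10 e⁻), O²⁻ (Z=8, 10 e⁻), N³⁻ (Z=7, 10 e⁻), P³⁻ (Z=15, 18 e⁻). Li⁺ < Na⁺ (same group, period 2 vs 3); Na⁺ < O²⁻ (both 10 e⁻, Z=11>8); O²⁻ < N³⁻ (isoelectronic, higher Z=8 is smaller); N³⁻ < P³⁻ (same group, 1 shell fewer).
Ordering all of them (including N³⁻) by radius gives Li⁺ < Na⁺ < O²⁻ < N³⁻ < P³⁻. So 3 are smaller.

3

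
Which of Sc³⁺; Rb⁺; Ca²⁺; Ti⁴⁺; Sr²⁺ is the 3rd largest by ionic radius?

Ca²⁺

Tabulating Z and e⁻: Ti⁴⁺ has 18 e⁻ (Z=22), Sc³⁺ has 18 e⁻ (Z=21), Ca²⁺ has 18 e⁻ (Z=20), Sr²⁺ has 36 e⁻ (Z=38), Rb⁺ has 36 e⁻ (Z=37). Ti⁴⁺ < Sc³⁺ (both 18 e⁻, Z=22>21); Sc³⁺ < Ca²⁺ (isoelectronic, higher Z=21 is smaller); Ca²⁺ < Sr²⁺ (same group, 1 shell fewer); Sr²⁺ < Rb⁺ (isoelectronic, higher Z=38 is smaller).
That gives Ti⁴⁺ < Sc³⁺ < Ca²⁺ < Sr²⁺ < Rb⁺. From the largest end, number 3 is Ca²⁺.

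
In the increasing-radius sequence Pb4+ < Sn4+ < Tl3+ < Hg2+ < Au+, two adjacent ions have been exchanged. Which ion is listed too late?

Sn4+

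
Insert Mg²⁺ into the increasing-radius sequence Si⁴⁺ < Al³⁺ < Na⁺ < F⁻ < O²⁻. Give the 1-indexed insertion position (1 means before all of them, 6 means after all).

3

These species are isoelectronic with 10 electrons. The only difference is the number of protons: Si⁴⁺ (Z=14), Al³⁺ (Z=13), Mg²⁺ (Z=12), Na⁺ (Z=11), F⁻ (Z=9), O²⁻ (Z=8). The strongest nuclear pull (Si⁴⁺) gives the smallest ion.
Putting Mg²⁺ in gives Si⁴⁺ < Al³⁺ < Mg²⁺ < Na⁺ < F⁻ < O²⁻; it lands at slot 3.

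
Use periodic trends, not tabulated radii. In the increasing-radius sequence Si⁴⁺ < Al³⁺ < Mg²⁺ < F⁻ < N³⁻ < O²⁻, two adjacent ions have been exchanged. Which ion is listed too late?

O²⁻

Scanning neighbour by neighbour, only N³⁻/O²⁻ violates a trend: both have 10 electrons but Z(O)=8 > Z(N)=7, so O²⁻ should be the smaller of the two. That makes O²⁻ the one sitting a position late relative to where it belongs.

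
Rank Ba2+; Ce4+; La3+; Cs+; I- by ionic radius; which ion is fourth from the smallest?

Cs+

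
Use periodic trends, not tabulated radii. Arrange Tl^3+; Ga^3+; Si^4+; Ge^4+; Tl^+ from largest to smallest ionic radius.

Tl^+ > Tl^3+ > Ga^3+ > Ge^4+ > Si^4+

Si^4+: 10 e⁻, Z=14, Ge^4+: 28 e⁻, Z=32, Ga^3+: 28 e⁻, Z=31, Tl^3+: 78 e⁻, Z=81, Tl^+: 80 e⁻, Z=81. Si^4+ < Ge^4+ (same group, period 3 vs 4); Ge^4+ < Ga^3+ (isoelectronic, higher Z=32 is smaller); Ga^3+ < Tl^3+ (same group, 2 shells fewer); Tl^3+ < Tl^+ (higher charge on the same element).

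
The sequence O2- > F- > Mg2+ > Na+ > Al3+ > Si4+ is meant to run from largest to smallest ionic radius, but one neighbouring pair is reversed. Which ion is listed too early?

Scanning neighbour by neighbour, only Mg2+/Na+ violates a trend: they are isoelectronic (10 e⁻) and Mg has more protons than Na (12 vs 11), making Mg2+ smaller. That makes Mg2+ the one sitting a position early relative to where it belongs.

Mg2+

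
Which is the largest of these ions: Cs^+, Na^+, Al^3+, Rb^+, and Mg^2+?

Cs^+

Tabulating Z and e⁻: Al^3+: 10 e⁻, Z=13, Mg^2+: 10 e⁻, Z=12, Na^+: 10 e⁻, Z=11, Rb^+: 36 e⁻, Z=37, Cs^+: 54 e⁻, Z=55. Al^3+ < Mg^2+ (both 10 e⁻, Z=13>12); Mg^2+ < Na^+ (isoelectronic, higher Z=12 is smaller); Na^+ < Rb^+ (same group, 2 shells fewer); Rb^+ < Cs^+ (same group, 1 shell fewer).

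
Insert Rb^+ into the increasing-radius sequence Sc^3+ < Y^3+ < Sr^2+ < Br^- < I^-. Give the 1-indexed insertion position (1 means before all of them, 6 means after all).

Sc^3+: 18 e⁻, Z=21, Y^3+: 36 e⁻, Z=39, Sr^2+: 36 e⁻, Z=38, Rb^+: 36 e⁻, Z=37, Br^-: 36 e⁻, Z=35, I^-: 54 e⁻, Z=53. Sc^3+ < Y^3+ (same group, period 4 vs 5); Y^3+ < Sr^2+ (isoelectronic, higher Z=39 is smaller); Sr^2+ < Rb^+ (isoelectronic, higher Z=38 is smaller); Rb^+ < Br^- (isoelectronic, higher Z=37 is smaller); Br^- < I^- (same group, period 4 vs 5).
Merged order: Sc^3+ < Y^3+ < Sr^2+ < Rb^+ < Br^- < I^- — Rb^+ is number 4.

4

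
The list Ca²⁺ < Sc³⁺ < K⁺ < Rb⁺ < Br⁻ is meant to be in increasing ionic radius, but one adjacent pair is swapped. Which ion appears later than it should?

The pair Ca²⁺, Sc³⁺ is the wrong way round — they are isoelectronic (18 e⁻) and Sc has more protons than Ca (21 vs 20), making Sc³⁺ smaller. All other adjacent pairs agree with periodic trends, so Sc³⁺ is the misplaced ion.

Sc³⁺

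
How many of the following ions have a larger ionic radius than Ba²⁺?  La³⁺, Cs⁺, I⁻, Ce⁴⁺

These species are isoelectronic with 54 electrons. The only difference is the number of protons: Ce⁴⁺ (Z=58), La³⁺ (Z=57), Ba²⁺ (Z=56), Cs⁺ (Z=55), I⁻ (Z=53). The strongest nuclear pull (Ce⁴⁺) gives the smallest ion.
Ordering all of them (including Ba²⁺) by radius gives Ce⁴⁺ < La³⁺ < Ba²⁺ < Cs⁺ < I⁻. That's 2.

2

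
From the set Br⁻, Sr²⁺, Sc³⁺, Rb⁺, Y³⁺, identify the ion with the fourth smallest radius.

Rb⁺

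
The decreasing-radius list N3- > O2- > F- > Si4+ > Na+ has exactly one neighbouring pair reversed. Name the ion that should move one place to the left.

Na+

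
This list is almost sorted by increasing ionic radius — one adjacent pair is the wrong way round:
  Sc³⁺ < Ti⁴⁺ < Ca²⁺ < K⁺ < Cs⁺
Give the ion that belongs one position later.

The pair Sc³⁺, Ti⁴⁺ is the wrong way round — both have 18 electrons but Z(Ti)=22 > Z(Sc)=21, so Ti⁴⁺ should be the smaller of the two. All other adjacent pairs agree with periodic trends, so Sc³⁺ is the misplaced ion.

Sc³⁺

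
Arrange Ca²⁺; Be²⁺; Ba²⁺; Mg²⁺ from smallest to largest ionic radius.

These ions sit in one column with identical charge. Each step down the periodic table adds a principal shell, increasing the radius.

Be²⁺ < Mg²⁺ < Ca²⁺ < Ba²⁺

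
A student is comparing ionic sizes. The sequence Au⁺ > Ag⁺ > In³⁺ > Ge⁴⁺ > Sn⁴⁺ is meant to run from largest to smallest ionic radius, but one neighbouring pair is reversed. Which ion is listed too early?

Scanning neighbour by neighbour, only Ge⁴⁺/Sn⁴⁺ violates a trend: both in group 14 with the same charge; Ge⁴⁺ (period 4) has the smaller radius. That makes Ge⁴⁺ the one sitting a position early relative to where it belongs.

Ge⁴⁺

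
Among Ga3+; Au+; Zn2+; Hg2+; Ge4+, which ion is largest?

Work out protons and electrons: Ge4+ (Z=32, 28 e⁻), Ga3+ (Z=31, 28 e⁻), Zn2+ (Z=30, 28 e⁻), Hg2+ (Z=80, 78 e⁻), Au+ (Z=79, 78 e⁻). Ge4+ < Ga3+ (both 28 e⁻, Z=32>31); Ga3+ < Zn2+ (isoelectronic, higher Z=31 is smaller); Zn2+ < Hg2+ (same group, period 4 vs 6); Hg2+ < Au+ (both 78 e⁻, Z=80>79).

Au+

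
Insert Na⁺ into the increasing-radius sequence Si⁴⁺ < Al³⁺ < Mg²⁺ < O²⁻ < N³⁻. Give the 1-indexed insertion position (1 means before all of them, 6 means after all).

4

All of these have 10 electrons (isoelectronic). With the same electron cloud, the ion with the most protons pulls it in tightest. Nuclear charges: Si⁴⁺ (Z=14), Al³⁺ (Z=13), Mg²⁺ (Z=12), Na⁺ (Z=11), O²⁻ (Z=8), N³⁻ (Z=7). Highest Z is smallest.
Merged order: Si⁴⁺ < Al³⁺ < Mg²⁺ < Na⁺ < O²⁻ < N³⁻ — Na⁺ is number 4.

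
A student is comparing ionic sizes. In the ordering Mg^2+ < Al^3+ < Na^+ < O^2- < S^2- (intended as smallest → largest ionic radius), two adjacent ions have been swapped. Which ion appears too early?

Compare adjacent ions: both have 10 electrons but Z(Al)=13 > Z(Mg)=12, so Al^3+ should be the smaller of the two — yet in this increasing list Mg^2+ sits before Al^3+. Nothing else is reversed, so Mg^2+ should move one place to the right.

Mg^2+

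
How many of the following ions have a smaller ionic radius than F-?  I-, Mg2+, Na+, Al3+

Work out protons and electrons: Al3+ (Z=13, 10 e⁻), Mg2+ (Z=12, 10 e⁻), Na+ (Z=11, 10 e⁻), F- (Z=9, 10 e⁻), I- (Z=53, 54 e⁻). Al3+ < Mg2+ (isoelectronic, higher Z=13 is smaller); Mg2+ < Na+ (both 10 e⁻, Z=12>11); Na+ < F- (both 10 e⁻, Z=11>9); F- < I- (same group, 3 shells fewer).
Overall: Al3+ < Mg2+ < Na+ < F- < I-. F- has 3 below it and 1 above. That's 3.

3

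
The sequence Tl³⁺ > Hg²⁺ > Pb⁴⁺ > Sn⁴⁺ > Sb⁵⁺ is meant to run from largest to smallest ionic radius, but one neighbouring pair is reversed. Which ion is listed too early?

Check each adjacent pair. Tl³⁺ and Hg²⁺ are reversed: they are isoelectronic (78 e⁻) and Tl has more protons than Hg (81 vs 80), making Tl³⁺ smaller. No other neighbouring pair contradicts the periodic trends, so Tl³⁺ is the ion listed too early.

Tl³⁺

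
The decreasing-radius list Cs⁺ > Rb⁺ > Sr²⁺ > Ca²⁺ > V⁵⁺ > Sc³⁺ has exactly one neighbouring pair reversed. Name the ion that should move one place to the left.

Sc³⁺

Check each adjacent pair. V⁵⁺ and Sc³⁺ are reversed: both have 18 electrons but Z(V)=23 > Z(Sc)=21, so V⁵⁺ should be the smaller of the two. No other neighbouring pair contradicts the periodic trends, so Sc³⁺ is the ion listed too late.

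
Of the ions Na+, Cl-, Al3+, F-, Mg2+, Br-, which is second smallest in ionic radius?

Mg2+

Electron counts and nuclear charges: Al3+ (Z=13, 10 e⁻), Mg2+ (Z=12, 10 e⁻), Na+ (Z=11, 10 e⁻), F- (Z=9, 10 e⁻), Cl- (Z=17, 18 e⁻), Br- (Z=35, 36 e⁻). Al3+ < Mg2+ (both 10 e⁻, Z=13>12); Mg2+ < Na+ (isoelectronic, higher Z=12 is smaller); Na+ < F- (isoelectronic, higher Z=11 is smaller); F- < Cl- (same group, 1 shell fewer); Cl- < Br- (same group, 1 shell fewer).
That gives Al3+ < Mg2+ < Na+ < F- < Cl- < Br-. From the smallest end, number 2 is Mg2+.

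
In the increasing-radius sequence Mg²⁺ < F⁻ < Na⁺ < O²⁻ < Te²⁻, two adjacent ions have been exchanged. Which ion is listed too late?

Na⁺

Compare adjacent ions: Na⁺ and F⁻ share 10 electrons; the higher nuclear charge on Na (Z=11) contracts it more, so Na⁺ < F⁻ — yet in this increasing list F⁻ sits before Na⁺. Nothing else is reversed, so Na⁺ should move one place to the left.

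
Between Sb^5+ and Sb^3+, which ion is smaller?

These are all Sb ions. Removing more electrons (higher positive charge) pulls the remaining electrons in closer, so Sb^5+ is smallest and Sb^3+ is largest.

Sb^5+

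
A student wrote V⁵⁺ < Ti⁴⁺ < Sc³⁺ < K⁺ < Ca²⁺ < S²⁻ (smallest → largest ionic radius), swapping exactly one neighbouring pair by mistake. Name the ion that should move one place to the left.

Ca²⁺

Compare adjacent ions: Ca²⁺ and K⁺ share 18 electrons; the higher nuclear charge on Ca (Z=20) contracts it more, so Ca²⁺ < K⁺ — yet in this increasing list K⁺ sits before Ca²⁺. Nothing else is reversed, so Ca²⁺ should move one place to the left.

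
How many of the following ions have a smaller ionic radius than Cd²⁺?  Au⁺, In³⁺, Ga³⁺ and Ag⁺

2

First list Z and electron count for each: Ga³⁺: 28 e⁻, Z=31, In³⁺: 46 e⁻, Z=49, Cd²⁺: 46 e⁻, Z=48, Ag⁺: 46 e⁻, Z=47, Au⁺: 78 e⁻, Z=79. Ga³⁺ < In³⁺ (same group, period 4 vs 5); In³⁺ < Cd²⁺ (isoelectronic, higher Z=49 is smaller); Cd²⁺ < Ag⁺ (both 46 e⁻, Z=48>47); Ag⁺ < Au⁺ (same group, period 5 vs 6).
Overall: Ga³⁺ < In³⁺ < Cd²⁺ < Ag⁺ < Au⁺. Cd²⁺ has 2 below it and 2 above. So 2 are smaller.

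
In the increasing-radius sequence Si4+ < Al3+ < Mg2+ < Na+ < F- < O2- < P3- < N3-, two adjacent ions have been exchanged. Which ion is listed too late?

N3-

Scanning neighbour by neighbour, only P3-/N3- violates a trend: both in group 15 with the same charge; N3- (period 2) has the smaller radius. That makes N3- the one sitting a position late relative to where it belongs.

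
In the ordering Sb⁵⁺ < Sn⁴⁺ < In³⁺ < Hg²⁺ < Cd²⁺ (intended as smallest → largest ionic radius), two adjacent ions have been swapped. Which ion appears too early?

Hg²⁺

Scanning neighbour by neighbour, only Hg²⁺/Cd²⁺ violates a trend: Cd²⁺ and Hg²⁺ are in one column with the same charge; the lighter period-5 ion has one fewer shell and is smaller. That makes Hg²⁺ the one sitting a position early relative to where it belongs.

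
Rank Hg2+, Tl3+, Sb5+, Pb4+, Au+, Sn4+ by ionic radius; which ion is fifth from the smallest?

Hg2+

Sb5+: 46 e⁻, Z=51, Sn4+: 46 e⁻, Z=50, Pb4+: 78 e⁻, Z=82, Tl3+: 78 e⁻, Z=81, Hg2+: 78 e⁻, Z=80, Au+: 78 e⁻, Z=79. Sb5+ < Sn4+ (both 46 e⁻, Z=51>50); Sn4+ < Pb4+ (same group, period 5 vs 6); Pb4+ < Tl3+ (isoelectronic, higher Z=82 is smaller); Tl3+ < Hg2+ (isoelectronic, higher Z=81 is smaller); Hg2+ < Au+ (isoelectronic, higher Z=80 is smaller).
That gives Sb5+ < Sn4+ < Pb4+ < Tl3+ < Hg2+ < Au+. From the smallest end, number 5 is Hg2+.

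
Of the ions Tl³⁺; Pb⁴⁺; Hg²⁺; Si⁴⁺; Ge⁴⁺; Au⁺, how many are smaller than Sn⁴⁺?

2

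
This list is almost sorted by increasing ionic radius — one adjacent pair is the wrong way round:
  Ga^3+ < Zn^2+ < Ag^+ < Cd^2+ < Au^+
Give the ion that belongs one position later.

Ag^+

Scanning neighbour by neighbour, only Ag^+/Cd^2+ violates a trend: they are isoelectronic (46 e⁻) and Cd has more protons than Ag (48 vs 47), making Cd^2+ smaller. That makes Ag^+ the one sitting a position early relative to where it belongs.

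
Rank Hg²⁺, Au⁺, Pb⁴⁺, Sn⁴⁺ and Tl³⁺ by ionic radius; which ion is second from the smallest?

Work out protons and electrons: Sn⁴⁺: 46 e⁻, Z=50, Pb⁴⁺: 78 e⁻, Z=82, Tl³⁺: 78 e⁻, Z=81, Hg²⁺: 78 e⁻, Z=80, Au⁺: 78 e⁻, Z=79. Sn⁴⁺ < Pb⁴⁺ (same group, 1 shell fewer); Pb⁴⁺ < Tl³⁺ (isoelectronic, higher Z=82 is smaller); Tl³⁺ < Hg²⁺ (both 78 e⁻, Z=81>80); Hg²⁺ < Au⁺ (both 78 e⁻, Z=80>79).
Full ascending order: Sn⁴⁺ < Pb⁴⁺ < Tl³⁺ < Hg²⁺ < Au⁺. Counting from the smallest, position 2 is Pb⁴⁺.

Pb⁴⁺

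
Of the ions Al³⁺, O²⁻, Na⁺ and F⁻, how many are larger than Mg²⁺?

3

Each ion has 10 electrons. The ranking follows nuclear charge in reverse — greater Z gives a smaller radius. Al³⁺ (Z=13), Mg²⁺ (Z=12), Na⁺ (Z=11), F⁻ (Z=9), O²⁻ (Z=8).
Relative to Mg²⁺, the ions that are larger are Na⁺, F⁻, O²⁻. Count: 3.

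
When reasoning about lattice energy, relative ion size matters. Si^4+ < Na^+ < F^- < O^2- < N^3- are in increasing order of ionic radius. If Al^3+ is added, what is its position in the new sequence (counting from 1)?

All of these have 10 electrons (isoelectronic). With the same electron cloud, the ion with the most protons pulls it in tightest. Nuclear charges: Si^4+ (Z=14), Al^3+ (Z=13), Na^+ (Z=11), F^- (Z=9), O^2- (Z=8), N^3- (Z=7). Highest Z is smallest.
Merged order: Si^4+ < Al^3+ < Na^+ < F^- < O^2- < N^3- — Al^3+ is number 2.

2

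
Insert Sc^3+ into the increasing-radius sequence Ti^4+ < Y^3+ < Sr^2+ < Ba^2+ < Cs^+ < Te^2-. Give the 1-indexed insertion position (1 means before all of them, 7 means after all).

2

Electron counts and nuclear charges: Ti^4+: 18 e⁻, Z=22, Sc^3+: 18 e⁻, Z=21, Y^3+: 36 e⁻, Z=39, Sr^2+: 36 e⁻, Z=38, Ba^2+: 54 e⁻, Z=56, Cs^+: 54 e⁻, Z=55, Te^2-: 54 e⁻, Z=52. Ti^4+ < Sc^3+ (isoelectronic, higher Z=22 is smaller); Sc^3+ < Y^3+ (same group, period 4 vs 5); Y^3+ < Sr^2+ (both 36 e⁻, Z=39>38); Sr^2+ < Ba^2+ (same group, period 5 vs 6); Ba^2+ < Cs^+ (isoelectronic, higher Z=56 is smaller); Cs^+ < Te^2- (isoelectronic, higher Z=55 is smaller).
Putting Sc^3+ in gives Ti^4+ < Sc^3+ < Y^3+ < Sr^2+ < Ba^2+ < Cs^+ < Te^2-; it lands at slot 2.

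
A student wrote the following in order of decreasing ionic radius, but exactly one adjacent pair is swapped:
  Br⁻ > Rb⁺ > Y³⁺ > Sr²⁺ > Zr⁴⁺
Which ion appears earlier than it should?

Y³⁺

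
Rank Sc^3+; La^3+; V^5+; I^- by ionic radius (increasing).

First list Z and electron count for each: V^5+: 18 e⁻, Z=23, Sc^3+: 18 e⁻, Z=21, La^3+: 54 e⁻, Z=57, I^-: 54 e⁻, Z=53. V^5+ < Sc^3+ (isoelectronic, higher Z=23 is smaller); Sc^3+ < La^3+ (same group, period 4 vs 6); La^3+ < I^- (isoelectronic, higher Z=57 is smaller).

V^5+ < Sc^3+ < La^3+ < I^-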